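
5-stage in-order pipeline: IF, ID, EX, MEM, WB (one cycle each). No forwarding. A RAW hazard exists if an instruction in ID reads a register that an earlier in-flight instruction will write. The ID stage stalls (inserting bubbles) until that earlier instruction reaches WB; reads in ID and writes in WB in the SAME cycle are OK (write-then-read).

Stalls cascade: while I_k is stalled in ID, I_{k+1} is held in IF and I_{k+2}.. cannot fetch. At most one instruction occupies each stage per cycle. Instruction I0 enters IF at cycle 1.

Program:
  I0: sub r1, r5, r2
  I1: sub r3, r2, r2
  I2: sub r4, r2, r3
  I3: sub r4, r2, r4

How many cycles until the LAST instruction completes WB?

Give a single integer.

Answer: 12

Derivation:
I0 sub r1 <- r5,r2: IF@1 ID@2 stall=0 (-) EX@3 MEM@4 WB@5
I1 sub r3 <- r2,r2: IF@2 ID@3 stall=0 (-) EX@4 MEM@5 WB@6
I2 sub r4 <- r2,r3: IF@3 ID@4 stall=2 (RAW on I1.r3 (WB@6)) EX@7 MEM@8 WB@9
I3 sub r4 <- r2,r4: IF@4 ID@7 stall=2 (RAW on I2.r4 (WB@9)) EX@10 MEM@11 WB@12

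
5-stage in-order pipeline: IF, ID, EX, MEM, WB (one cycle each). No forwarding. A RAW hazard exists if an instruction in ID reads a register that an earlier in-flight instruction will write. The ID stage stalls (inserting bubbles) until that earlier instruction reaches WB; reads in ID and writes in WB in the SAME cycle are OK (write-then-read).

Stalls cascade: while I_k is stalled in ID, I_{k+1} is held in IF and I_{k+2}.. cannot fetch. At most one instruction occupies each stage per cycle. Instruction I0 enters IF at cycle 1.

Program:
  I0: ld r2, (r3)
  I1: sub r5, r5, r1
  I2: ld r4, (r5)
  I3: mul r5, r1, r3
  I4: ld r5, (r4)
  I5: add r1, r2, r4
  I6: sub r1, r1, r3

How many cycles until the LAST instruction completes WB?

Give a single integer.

I0 ld r2 <- r3: IF@1 ID@2 stall=0 (-) EX@3 MEM@4 WB@5
I1 sub r5 <- r5,r1: IF@2 ID@3 stall=0 (-) EX@4 MEM@5 WB@6
I2 ld r4 <- r5: IF@3 ID@4 stall=2 (RAW on I1.r5 (WB@6)) EX@7 MEM@8 WB@9
I3 mul r5 <- r1,r3: IF@4 ID@7 stall=0 (-) EX@8 MEM@9 WB@10
I4 ld r5 <- r4: IF@7 ID@8 stall=1 (RAW on I2.r4 (WB@9)) EX@10 MEM@11 WB@12
I5 add r1 <- r2,r4: IF@8 ID@10 stall=0 (-) EX@11 MEM@12 WB@13
I6 sub r1 <- r1,r3: IF@10 ID@11 stall=2 (RAW on I5.r1 (WB@13)) EX@14 MEM@15 WB@16

Answer: 16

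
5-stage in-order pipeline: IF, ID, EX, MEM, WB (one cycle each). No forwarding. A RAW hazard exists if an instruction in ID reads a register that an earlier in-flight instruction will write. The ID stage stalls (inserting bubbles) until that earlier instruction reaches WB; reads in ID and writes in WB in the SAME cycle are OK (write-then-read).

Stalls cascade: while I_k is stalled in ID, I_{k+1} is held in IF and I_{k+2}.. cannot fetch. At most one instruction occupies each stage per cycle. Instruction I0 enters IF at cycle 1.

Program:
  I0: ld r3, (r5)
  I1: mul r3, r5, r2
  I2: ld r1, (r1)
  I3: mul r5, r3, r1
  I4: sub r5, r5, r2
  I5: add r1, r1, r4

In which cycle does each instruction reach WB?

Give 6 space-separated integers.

I0 ld r3 <- r5: IF@1 ID@2 stall=0 (-) EX@3 MEM@4 WB@5
I1 mul r3 <- r5,r2: IF@2 ID@3 stall=0 (-) EX@4 MEM@5 WB@6
I2 ld r1 <- r1: IF@3 ID@4 stall=0 (-) EX@5 MEM@6 WB@7
I3 mul r5 <- r3,r1: IF@4 ID@5 stall=2 (RAW on I2.r1 (WB@7)) EX@8 MEM@9 WB@10
I4 sub r5 <- r5,r2: IF@5 ID@8 stall=2 (RAW on I3.r5 (WB@10)) EX@11 MEM@12 WB@13
I5 add r1 <- r1,r4: IF@8 ID@11 stall=0 (-) EX@12 MEM@13 WB@14

Answer: 5 6 7 10 13 14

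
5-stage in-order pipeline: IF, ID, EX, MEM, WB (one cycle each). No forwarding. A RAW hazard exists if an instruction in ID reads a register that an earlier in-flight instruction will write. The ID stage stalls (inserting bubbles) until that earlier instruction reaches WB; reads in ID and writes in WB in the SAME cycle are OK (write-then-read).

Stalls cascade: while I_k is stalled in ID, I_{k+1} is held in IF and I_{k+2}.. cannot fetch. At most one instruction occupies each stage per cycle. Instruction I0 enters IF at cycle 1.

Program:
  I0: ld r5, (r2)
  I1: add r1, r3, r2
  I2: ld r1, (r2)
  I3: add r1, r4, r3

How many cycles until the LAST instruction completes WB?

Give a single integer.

Answer: 8

Derivation:
I0 ld r5 <- r2: IF@1 ID@2 stall=0 (-) EX@3 MEM@4 WB@5
I1 add r1 <- r3,r2: IF@2 ID@3 stall=0 (-) EX@4 MEM@5 WB@6
I2 ld r1 <- r2: IF@3 ID@4 stall=0 (-) EX@5 MEM@6 WB@7
I3 add r1 <- r4,r3: IF@4 ID@5 stall=0 (-) EX@6 MEM@7 WB@8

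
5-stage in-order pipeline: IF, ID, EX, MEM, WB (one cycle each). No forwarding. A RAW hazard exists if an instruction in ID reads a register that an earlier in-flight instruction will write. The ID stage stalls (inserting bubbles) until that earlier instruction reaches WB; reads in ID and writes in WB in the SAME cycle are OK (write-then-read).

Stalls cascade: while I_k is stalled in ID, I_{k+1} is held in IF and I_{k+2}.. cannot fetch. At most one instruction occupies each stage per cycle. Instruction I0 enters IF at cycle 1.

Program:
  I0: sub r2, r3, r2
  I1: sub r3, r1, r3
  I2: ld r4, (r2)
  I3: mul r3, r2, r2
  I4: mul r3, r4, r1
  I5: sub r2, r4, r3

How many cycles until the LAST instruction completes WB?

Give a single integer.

Answer: 14

Derivation:
I0 sub r2 <- r3,r2: IF@1 ID@2 stall=0 (-) EX@3 MEM@4 WB@5
I1 sub r3 <- r1,r3: IF@2 ID@3 stall=0 (-) EX@4 MEM@5 WB@6
I2 ld r4 <- r2: IF@3 ID@4 stall=1 (RAW on I0.r2 (WB@5)) EX@6 MEM@7 WB@8
I3 mul r3 <- r2,r2: IF@4 ID@6 stall=0 (-) EX@7 MEM@8 WB@9
I4 mul r3 <- r4,r1: IF@6 ID@7 stall=1 (RAW on I2.r4 (WB@8)) EX@9 MEM@10 WB@11
I5 sub r2 <- r4,r3: IF@7 ID@9 stall=2 (RAW on I4.r3 (WB@11)) EX@12 MEM@13 WB@14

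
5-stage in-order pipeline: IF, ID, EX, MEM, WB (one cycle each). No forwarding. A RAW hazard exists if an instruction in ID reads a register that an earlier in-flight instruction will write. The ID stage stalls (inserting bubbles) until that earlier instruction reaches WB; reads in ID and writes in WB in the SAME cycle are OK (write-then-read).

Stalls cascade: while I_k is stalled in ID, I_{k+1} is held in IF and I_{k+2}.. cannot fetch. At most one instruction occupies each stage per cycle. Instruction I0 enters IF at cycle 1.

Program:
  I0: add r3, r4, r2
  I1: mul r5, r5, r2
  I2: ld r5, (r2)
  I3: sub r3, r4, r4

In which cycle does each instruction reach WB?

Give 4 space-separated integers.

I0 add r3 <- r4,r2: IF@1 ID@2 stall=0 (-) EX@3 MEM@4 WB@5
I1 mul r5 <- r5,r2: IF@2 ID@3 stall=0 (-) EX@4 MEM@5 WB@6
I2 ld r5 <- r2: IF@3 ID@4 stall=0 (-) EX@5 MEM@6 WB@7
I3 sub r3 <- r4,r4: IF@4 ID@5 stall=0 (-) EX@6 MEM@7 WB@8

Answer: 5 6 7 8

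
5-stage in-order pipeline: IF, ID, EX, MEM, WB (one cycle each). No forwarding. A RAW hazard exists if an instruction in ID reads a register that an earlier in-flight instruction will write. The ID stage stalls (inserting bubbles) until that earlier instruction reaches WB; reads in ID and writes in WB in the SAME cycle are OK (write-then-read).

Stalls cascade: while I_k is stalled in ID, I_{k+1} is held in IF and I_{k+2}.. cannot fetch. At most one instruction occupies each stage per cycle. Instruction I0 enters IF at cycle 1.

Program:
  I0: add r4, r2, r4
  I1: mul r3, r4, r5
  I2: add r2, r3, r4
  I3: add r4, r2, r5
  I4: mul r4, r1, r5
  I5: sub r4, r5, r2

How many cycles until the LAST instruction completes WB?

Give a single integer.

Answer: 16

Derivation:
I0 add r4 <- r2,r4: IF@1 ID@2 stall=0 (-) EX@3 MEM@4 WB@5
I1 mul r3 <- r4,r5: IF@2 ID@3 stall=2 (RAW on I0.r4 (WB@5)) EX@6 MEM@7 WB@8
I2 add r2 <- r3,r4: IF@3 ID@6 stall=2 (RAW on I1.r3 (WB@8)) EX@9 MEM@10 WB@11
I3 add r4 <- r2,r5: IF@6 ID@9 stall=2 (RAW on I2.r2 (WB@11)) EX@12 MEM@13 WB@14
I4 mul r4 <- r1,r5: IF@9 ID@12 stall=0 (-) EX@13 MEM@14 WB@15
I5 sub r4 <- r5,r2: IF@12 ID@13 stall=0 (-) EX@14 MEM@15 WB@16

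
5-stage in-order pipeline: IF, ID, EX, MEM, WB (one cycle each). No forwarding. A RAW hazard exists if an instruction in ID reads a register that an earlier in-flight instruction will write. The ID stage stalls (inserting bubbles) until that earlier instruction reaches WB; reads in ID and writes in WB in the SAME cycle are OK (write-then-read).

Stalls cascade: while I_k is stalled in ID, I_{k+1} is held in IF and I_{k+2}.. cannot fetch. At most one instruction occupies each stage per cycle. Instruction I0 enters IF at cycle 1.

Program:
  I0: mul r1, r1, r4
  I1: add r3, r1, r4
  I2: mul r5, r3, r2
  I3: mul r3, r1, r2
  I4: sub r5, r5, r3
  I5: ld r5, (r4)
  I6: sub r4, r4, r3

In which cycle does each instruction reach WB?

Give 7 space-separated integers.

Answer: 5 8 11 12 15 16 17

Derivation:
I0 mul r1 <- r1,r4: IF@1 ID@2 stall=0 (-) EX@3 MEM@4 WB@5
I1 add r3 <- r1,r4: IF@2 ID@3 stall=2 (RAW on I0.r1 (WB@5)) EX@6 MEM@7 WB@8
I2 mul r5 <- r3,r2: IF@3 ID@6 stall=2 (RAW on I1.r3 (WB@8)) EX@9 MEM@10 WB@11
I3 mul r3 <- r1,r2: IF@6 ID@9 stall=0 (-) EX@10 MEM@11 WB@12
I4 sub r5 <- r5,r3: IF@9 ID@10 stall=2 (RAW on I3.r3 (WB@12)) EX@13 MEM@14 WB@15
I5 ld r5 <- r4: IF@10 ID@13 stall=0 (-) EX@14 MEM@15 WB@16
I6 sub r4 <- r4,r3: IF@13 ID@14 stall=0 (-) EX@15 MEM@16 WB@17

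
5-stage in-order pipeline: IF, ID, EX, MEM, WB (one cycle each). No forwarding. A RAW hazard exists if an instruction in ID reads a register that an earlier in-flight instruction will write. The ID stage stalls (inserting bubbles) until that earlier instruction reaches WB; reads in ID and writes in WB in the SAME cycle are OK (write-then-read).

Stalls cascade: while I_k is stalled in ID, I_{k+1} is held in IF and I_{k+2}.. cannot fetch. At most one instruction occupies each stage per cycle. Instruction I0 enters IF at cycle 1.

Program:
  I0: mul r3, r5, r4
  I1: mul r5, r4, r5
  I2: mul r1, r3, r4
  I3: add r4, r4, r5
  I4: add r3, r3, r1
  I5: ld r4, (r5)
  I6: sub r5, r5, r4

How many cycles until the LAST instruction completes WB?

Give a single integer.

I0 mul r3 <- r5,r4: IF@1 ID@2 stall=0 (-) EX@3 MEM@4 WB@5
I1 mul r5 <- r4,r5: IF@2 ID@3 stall=0 (-) EX@4 MEM@5 WB@6
I2 mul r1 <- r3,r4: IF@3 ID@4 stall=1 (RAW on I0.r3 (WB@5)) EX@6 MEM@7 WB@8
I3 add r4 <- r4,r5: IF@4 ID@6 stall=0 (-) EX@7 MEM@8 WB@9
I4 add r3 <- r3,r1: IF@6 ID@7 stall=1 (RAW on I2.r1 (WB@8)) EX@9 MEM@10 WB@11
I5 ld r4 <- r5: IF@7 ID@9 stall=0 (-) EX@10 MEM@11 WB@12
I6 sub r5 <- r5,r4: IF@9 ID@10 stall=2 (RAW on I5.r4 (WB@12)) EX@13 MEM@14 WB@15

Answer: 15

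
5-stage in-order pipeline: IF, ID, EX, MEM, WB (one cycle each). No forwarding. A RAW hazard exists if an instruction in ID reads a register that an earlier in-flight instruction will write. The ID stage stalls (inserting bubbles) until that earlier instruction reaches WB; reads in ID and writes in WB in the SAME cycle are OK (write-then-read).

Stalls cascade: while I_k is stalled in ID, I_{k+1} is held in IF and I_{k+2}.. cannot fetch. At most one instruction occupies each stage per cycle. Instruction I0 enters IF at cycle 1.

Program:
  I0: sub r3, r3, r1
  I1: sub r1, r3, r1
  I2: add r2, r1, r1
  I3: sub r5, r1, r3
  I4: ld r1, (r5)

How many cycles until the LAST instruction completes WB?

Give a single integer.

I0 sub r3 <- r3,r1: IF@1 ID@2 stall=0 (-) EX@3 MEM@4 WB@5
I1 sub r1 <- r3,r1: IF@2 ID@3 stall=2 (RAW on I0.r3 (WB@5)) EX@6 MEM@7 WB@8
I2 add r2 <- r1,r1: IF@3 ID@6 stall=2 (RAW on I1.r1 (WB@8)) EX@9 MEM@10 WB@11
I3 sub r5 <- r1,r3: IF@6 ID@9 stall=0 (-) EX@10 MEM@11 WB@12
I4 ld r1 <- r5: IF@9 ID@10 stall=2 (RAW on I3.r5 (WB@12)) EX@13 MEM@14 WB@15

Answer: 15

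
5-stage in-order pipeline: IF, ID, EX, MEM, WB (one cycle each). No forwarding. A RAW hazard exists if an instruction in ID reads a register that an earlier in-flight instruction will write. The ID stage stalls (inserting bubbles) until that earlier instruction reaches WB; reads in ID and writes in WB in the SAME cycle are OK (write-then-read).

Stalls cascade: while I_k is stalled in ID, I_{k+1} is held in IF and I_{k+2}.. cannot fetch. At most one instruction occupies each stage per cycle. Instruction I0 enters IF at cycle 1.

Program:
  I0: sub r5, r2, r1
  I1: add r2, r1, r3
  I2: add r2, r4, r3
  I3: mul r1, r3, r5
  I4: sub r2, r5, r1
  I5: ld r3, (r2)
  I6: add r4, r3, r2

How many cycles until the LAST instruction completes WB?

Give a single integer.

Answer: 17

Derivation:
I0 sub r5 <- r2,r1: IF@1 ID@2 stall=0 (-) EX@3 MEM@4 WB@5
I1 add r2 <- r1,r3: IF@2 ID@3 stall=0 (-) EX@4 MEM@5 WB@6
I2 add r2 <- r4,r3: IF@3 ID@4 stall=0 (-) EX@5 MEM@6 WB@7
I3 mul r1 <- r3,r5: IF@4 ID@5 stall=0 (-) EX@6 MEM@7 WB@8
I4 sub r2 <- r5,r1: IF@5 ID@6 stall=2 (RAW on I3.r1 (WB@8)) EX@9 MEM@10 WB@11
I5 ld r3 <- r2: IF@6 ID@9 stall=2 (RAW on I4.r2 (WB@11)) EX@12 MEM@13 WB@14
I6 add r4 <- r3,r2: IF@9 ID@12 stall=2 (RAW on I5.r3 (WB@14)) EX@15 MEM@16 WB@17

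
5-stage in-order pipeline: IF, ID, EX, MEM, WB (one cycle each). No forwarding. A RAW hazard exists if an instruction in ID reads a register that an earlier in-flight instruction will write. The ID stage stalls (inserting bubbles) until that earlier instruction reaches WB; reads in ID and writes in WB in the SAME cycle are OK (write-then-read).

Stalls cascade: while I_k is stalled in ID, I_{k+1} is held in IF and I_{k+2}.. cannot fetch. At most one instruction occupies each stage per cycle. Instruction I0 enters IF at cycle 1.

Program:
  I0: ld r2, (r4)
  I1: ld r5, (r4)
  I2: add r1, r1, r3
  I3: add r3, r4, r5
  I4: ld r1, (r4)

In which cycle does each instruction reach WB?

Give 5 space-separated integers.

Answer: 5 6 7 9 10

Derivation:
I0 ld r2 <- r4: IF@1 ID@2 stall=0 (-) EX@3 MEM@4 WB@5
I1 ld r5 <- r4: IF@2 ID@3 stall=0 (-) EX@4 MEM@5 WB@6
I2 add r1 <- r1,r3: IF@3 ID@4 stall=0 (-) EX@5 MEM@6 WB@7
I3 add r3 <- r4,r5: IF@4 ID@5 stall=1 (RAW on I1.r5 (WB@6)) EX@7 MEM@8 WB@9
I4 ld r1 <- r4: IF@5 ID@7 stall=0 (-) EX@8 MEM@9 WB@10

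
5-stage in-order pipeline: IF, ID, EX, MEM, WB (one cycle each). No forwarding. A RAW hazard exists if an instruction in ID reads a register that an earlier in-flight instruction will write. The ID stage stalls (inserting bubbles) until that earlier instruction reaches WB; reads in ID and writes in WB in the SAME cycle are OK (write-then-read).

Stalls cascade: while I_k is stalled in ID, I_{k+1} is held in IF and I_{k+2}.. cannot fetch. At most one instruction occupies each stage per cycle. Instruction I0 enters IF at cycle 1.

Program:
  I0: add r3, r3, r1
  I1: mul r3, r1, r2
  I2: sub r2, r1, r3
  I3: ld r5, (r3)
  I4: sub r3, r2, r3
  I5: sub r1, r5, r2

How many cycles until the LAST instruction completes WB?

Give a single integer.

I0 add r3 <- r3,r1: IF@1 ID@2 stall=0 (-) EX@3 MEM@4 WB@5
I1 mul r3 <- r1,r2: IF@2 ID@3 stall=0 (-) EX@4 MEM@5 WB@6
I2 sub r2 <- r1,r3: IF@3 ID@4 stall=2 (RAW on I1.r3 (WB@6)) EX@7 MEM@8 WB@9
I3 ld r5 <- r3: IF@4 ID@7 stall=0 (-) EX@8 MEM@9 WB@10
I4 sub r3 <- r2,r3: IF@7 ID@8 stall=1 (RAW on I2.r2 (WB@9)) EX@10 MEM@11 WB@12
I5 sub r1 <- r5,r2: IF@8 ID@10 stall=0 (-) EX@11 MEM@12 WB@13

Answer: 13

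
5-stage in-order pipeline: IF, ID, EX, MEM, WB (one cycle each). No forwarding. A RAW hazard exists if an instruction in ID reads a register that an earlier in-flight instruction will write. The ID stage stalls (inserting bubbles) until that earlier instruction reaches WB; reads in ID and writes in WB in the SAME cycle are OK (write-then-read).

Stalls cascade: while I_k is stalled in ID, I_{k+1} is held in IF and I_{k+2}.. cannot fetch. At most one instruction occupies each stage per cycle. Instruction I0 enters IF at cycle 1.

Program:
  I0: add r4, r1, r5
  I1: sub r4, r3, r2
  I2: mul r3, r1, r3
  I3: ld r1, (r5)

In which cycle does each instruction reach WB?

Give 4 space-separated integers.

Answer: 5 6 7 8

Derivation:
I0 add r4 <- r1,r5: IF@1 ID@2 stall=0 (-) EX@3 MEM@4 WB@5
I1 sub r4 <- r3,r2: IF@2 ID@3 stall=0 (-) EX@4 MEM@5 WB@6
I2 mul r3 <- r1,r3: IF@3 ID@4 stall=0 (-) EX@5 MEM@6 WB@7
I3 ld r1 <- r5: IF@4 ID@5 stall=0 (-) EX@6 MEM@7 WB@8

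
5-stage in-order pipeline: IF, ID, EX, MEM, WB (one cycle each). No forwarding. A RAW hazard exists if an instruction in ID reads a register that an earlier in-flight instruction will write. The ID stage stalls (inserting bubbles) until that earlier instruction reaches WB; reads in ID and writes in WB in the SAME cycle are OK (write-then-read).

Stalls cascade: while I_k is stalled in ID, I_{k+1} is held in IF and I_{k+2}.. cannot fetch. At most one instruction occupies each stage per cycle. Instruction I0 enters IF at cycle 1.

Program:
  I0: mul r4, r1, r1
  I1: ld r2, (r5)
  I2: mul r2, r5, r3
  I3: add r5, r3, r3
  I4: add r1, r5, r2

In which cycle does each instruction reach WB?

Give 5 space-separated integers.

I0 mul r4 <- r1,r1: IF@1 ID@2 stall=0 (-) EX@3 MEM@4 WB@5
I1 ld r2 <- r5: IF@2 ID@3 stall=0 (-) EX@4 MEM@5 WB@6
I2 mul r2 <- r5,r3: IF@3 ID@4 stall=0 (-) EX@5 MEM@6 WB@7
I3 add r5 <- r3,r3: IF@4 ID@5 stall=0 (-) EX@6 MEM@7 WB@8
I4 add r1 <- r5,r2: IF@5 ID@6 stall=2 (RAW on I3.r5 (WB@8)) EX@9 MEM@10 WB@11

Answer: 5 6 7 8 11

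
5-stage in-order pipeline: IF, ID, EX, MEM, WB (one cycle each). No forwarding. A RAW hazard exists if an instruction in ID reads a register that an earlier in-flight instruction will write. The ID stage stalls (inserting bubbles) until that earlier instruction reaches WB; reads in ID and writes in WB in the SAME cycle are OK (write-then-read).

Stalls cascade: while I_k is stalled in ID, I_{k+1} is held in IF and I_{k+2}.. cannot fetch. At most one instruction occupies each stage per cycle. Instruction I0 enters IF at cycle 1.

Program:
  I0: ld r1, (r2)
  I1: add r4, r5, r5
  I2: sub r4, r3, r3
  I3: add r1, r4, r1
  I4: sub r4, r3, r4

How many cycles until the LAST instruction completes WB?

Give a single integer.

I0 ld r1 <- r2: IF@1 ID@2 stall=0 (-) EX@3 MEM@4 WB@5
I1 add r4 <- r5,r5: IF@2 ID@3 stall=0 (-) EX@4 MEM@5 WB@6
I2 sub r4 <- r3,r3: IF@3 ID@4 stall=0 (-) EX@5 MEM@6 WB@7
I3 add r1 <- r4,r1: IF@4 ID@5 stall=2 (RAW on I2.r4 (WB@7)) EX@8 MEM@9 WB@10
I4 sub r4 <- r3,r4: IF@5 ID@8 stall=0 (-) EX@9 MEM@10 WB@11

Answer: 11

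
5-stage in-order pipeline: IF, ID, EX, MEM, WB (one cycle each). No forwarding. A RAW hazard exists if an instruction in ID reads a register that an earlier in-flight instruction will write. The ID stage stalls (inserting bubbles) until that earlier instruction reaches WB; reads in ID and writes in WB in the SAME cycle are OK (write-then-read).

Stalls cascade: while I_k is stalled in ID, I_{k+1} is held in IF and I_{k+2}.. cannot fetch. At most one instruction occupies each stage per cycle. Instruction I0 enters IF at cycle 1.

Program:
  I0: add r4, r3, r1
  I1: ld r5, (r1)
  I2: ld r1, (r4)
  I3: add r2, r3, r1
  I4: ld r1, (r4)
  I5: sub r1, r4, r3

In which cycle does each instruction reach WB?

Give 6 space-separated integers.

Answer: 5 6 8 11 12 13

Derivation:
I0 add r4 <- r3,r1: IF@1 ID@2 stall=0 (-) EX@3 MEM@4 WB@5
I1 ld r5 <- r1: IF@2 ID@3 stall=0 (-) EX@4 MEM@5 WB@6
I2 ld r1 <- r4: IF@3 ID@4 stall=1 (RAW on I0.r4 (WB@5)) EX@6 MEM@7 WB@8
I3 add r2 <- r3,r1: IF@4 ID@6 stall=2 (RAW on I2.r1 (WB@8)) EX@9 MEM@10 WB@11
I4 ld r1 <- r4: IF@6 ID@9 stall=0 (-) EX@10 MEM@11 WB@12
I5 sub r1 <- r4,r3: IF@9 ID@10 stall=0 (-) EX@11 MEM@12 WB@13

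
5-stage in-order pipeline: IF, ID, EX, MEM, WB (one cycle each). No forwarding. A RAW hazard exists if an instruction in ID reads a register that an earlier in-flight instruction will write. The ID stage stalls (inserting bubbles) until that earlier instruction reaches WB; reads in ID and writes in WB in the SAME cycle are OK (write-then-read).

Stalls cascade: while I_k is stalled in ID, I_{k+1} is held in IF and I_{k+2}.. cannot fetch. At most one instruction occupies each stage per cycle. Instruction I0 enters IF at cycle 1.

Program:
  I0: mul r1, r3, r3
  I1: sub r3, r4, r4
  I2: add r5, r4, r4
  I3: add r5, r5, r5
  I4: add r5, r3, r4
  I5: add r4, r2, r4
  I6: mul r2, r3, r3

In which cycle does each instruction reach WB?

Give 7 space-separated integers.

Answer: 5 6 7 10 11 12 13

Derivation:
I0 mul r1 <- r3,r3: IF@1 ID@2 stall=0 (-) EX@3 MEM@4 WB@5
I1 sub r3 <- r4,r4: IF@2 ID@3 stall=0 (-) EX@4 MEM@5 WB@6
I2 add r5 <- r4,r4: IF@3 ID@4 stall=0 (-) EX@5 MEM@6 WB@7
I3 add r5 <- r5,r5: IF@4 ID@5 stall=2 (RAW on I2.r5 (WB@7)) EX@8 MEM@9 WB@10
I4 add r5 <- r3,r4: IF@5 ID@8 stall=0 (-) EX@9 MEM@10 WB@11
I5 add r4 <- r2,r4: IF@8 ID@9 stall=0 (-) EX@10 MEM@11 WB@12
I6 mul r2 <- r3,r3: IF@9 ID@10 stall=0 (-) EX@11 MEM@12 WB@13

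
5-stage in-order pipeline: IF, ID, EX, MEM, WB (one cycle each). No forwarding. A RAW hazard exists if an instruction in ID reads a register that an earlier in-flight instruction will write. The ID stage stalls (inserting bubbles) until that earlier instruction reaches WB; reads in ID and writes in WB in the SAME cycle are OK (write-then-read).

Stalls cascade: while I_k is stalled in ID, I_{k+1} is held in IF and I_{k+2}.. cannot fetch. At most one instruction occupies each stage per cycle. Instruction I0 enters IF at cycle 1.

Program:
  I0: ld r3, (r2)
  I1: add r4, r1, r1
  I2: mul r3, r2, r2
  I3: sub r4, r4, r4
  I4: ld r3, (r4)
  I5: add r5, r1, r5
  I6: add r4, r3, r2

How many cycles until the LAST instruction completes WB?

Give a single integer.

Answer: 15

Derivation:
I0 ld r3 <- r2: IF@1 ID@2 stall=0 (-) EX@3 MEM@4 WB@5
I1 add r4 <- r1,r1: IF@2 ID@3 stall=0 (-) EX@4 MEM@5 WB@6
I2 mul r3 <- r2,r2: IF@3 ID@4 stall=0 (-) EX@5 MEM@6 WB@7
I3 sub r4 <- r4,r4: IF@4 ID@5 stall=1 (RAW on I1.r4 (WB@6)) EX@7 MEM@8 WB@9
I4 ld r3 <- r4: IF@5 ID@7 stall=2 (RAW on I3.r4 (WB@9)) EX@10 MEM@11 WB@12
I5 add r5 <- r1,r5: IF@7 ID@10 stall=0 (-) EX@11 MEM@12 WB@13
I6 add r4 <- r3,r2: IF@10 ID@11 stall=1 (RAW on I4.r3 (WB@12)) EX@13 MEM@14 WB@15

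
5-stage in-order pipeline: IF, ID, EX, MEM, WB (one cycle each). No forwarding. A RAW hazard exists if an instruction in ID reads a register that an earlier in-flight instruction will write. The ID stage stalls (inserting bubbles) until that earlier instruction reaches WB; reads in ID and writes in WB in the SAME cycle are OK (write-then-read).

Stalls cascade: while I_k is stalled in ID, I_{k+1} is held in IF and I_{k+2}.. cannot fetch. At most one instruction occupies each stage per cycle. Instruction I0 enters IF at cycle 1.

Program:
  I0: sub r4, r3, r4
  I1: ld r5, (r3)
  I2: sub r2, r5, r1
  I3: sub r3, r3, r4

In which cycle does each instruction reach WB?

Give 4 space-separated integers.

Answer: 5 6 9 10

Derivation:
I0 sub r4 <- r3,r4: IF@1 ID@2 stall=0 (-) EX@3 MEM@4 WB@5
I1 ld r5 <- r3: IF@2 ID@3 stall=0 (-) EX@4 MEM@5 WB@6
I2 sub r2 <- r5,r1: IF@3 ID@4 stall=2 (RAW on I1.r5 (WB@6)) EX@7 MEM@8 WB@9
I3 sub r3 <- r3,r4: IF@4 ID@7 stall=0 (-) EX@8 MEM@9 WB@10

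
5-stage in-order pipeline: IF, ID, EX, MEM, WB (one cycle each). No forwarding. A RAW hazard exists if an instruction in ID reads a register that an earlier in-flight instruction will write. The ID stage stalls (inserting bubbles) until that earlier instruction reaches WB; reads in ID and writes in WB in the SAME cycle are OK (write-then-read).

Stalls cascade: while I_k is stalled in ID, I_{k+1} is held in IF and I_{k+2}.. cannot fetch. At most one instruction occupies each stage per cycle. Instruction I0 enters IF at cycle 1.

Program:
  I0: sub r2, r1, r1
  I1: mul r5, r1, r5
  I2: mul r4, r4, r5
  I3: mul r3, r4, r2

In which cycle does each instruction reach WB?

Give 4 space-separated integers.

Answer: 5 6 9 12

Derivation:
I0 sub r2 <- r1,r1: IF@1 ID@2 stall=0 (-) EX@3 MEM@4 WB@5
I1 mul r5 <- r1,r5: IF@2 ID@3 stall=0 (-) EX@4 MEM@5 WB@6
I2 mul r4 <- r4,r5: IF@3 ID@4 stall=2 (RAW on I1.r5 (WB@6)) EX@7 MEM@8 WB@9
I3 mul r3 <- r4,r2: IF@4 ID@7 stall=2 (RAW on I2.r4 (WB@9)) EX@10 MEM@11 WB@12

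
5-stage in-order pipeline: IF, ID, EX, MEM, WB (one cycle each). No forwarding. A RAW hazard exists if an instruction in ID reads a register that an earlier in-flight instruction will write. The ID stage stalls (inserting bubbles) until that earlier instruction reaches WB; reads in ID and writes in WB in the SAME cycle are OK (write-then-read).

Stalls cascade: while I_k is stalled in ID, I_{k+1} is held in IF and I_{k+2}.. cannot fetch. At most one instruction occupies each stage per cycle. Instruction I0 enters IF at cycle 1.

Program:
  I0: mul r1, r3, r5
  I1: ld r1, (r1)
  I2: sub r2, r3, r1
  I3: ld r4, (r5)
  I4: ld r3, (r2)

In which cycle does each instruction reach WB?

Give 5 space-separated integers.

I0 mul r1 <- r3,r5: IF@1 ID@2 stall=0 (-) EX@3 MEM@4 WB@5
I1 ld r1 <- r1: IF@2 ID@3 stall=2 (RAW on I0.r1 (WB@5)) EX@6 MEM@7 WB@8
I2 sub r2 <- r3,r1: IF@3 ID@6 stall=2 (RAW on I1.r1 (WB@8)) EX@9 MEM@10 WB@11
I3 ld r4 <- r5: IF@6 ID@9 stall=0 (-) EX@10 MEM@11 WB@12
I4 ld r3 <- r2: IF@9 ID@10 stall=1 (RAW on I2.r2 (WB@11)) EX@12 MEM@13 WB@14

Answer: 5 8 11 12 14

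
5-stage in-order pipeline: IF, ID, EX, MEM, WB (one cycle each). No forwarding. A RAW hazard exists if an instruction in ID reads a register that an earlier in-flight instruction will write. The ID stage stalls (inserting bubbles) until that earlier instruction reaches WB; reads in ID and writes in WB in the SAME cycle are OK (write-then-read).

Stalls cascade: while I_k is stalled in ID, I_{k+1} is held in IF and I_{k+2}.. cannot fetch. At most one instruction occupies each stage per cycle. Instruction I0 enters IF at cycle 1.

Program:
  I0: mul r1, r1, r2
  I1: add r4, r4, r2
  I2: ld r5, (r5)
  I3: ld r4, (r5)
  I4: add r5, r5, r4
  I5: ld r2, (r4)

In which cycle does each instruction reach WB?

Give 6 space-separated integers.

I0 mul r1 <- r1,r2: IF@1 ID@2 stall=0 (-) EX@3 MEM@4 WB@5
I1 add r4 <- r4,r2: IF@2 ID@3 stall=0 (-) EX@4 MEM@5 WB@6
I2 ld r5 <- r5: IF@3 ID@4 stall=0 (-) EX@5 MEM@6 WB@7
I3 ld r4 <- r5: IF@4 ID@5 stall=2 (RAW on I2.r5 (WB@7)) EX@8 MEM@9 WB@10
I4 add r5 <- r5,r4: IF@5 ID@8 stall=2 (RAW on I3.r4 (WB@10)) EX@11 MEM@12 WB@13
I5 ld r2 <- r4: IF@8 ID@11 stall=0 (-) EX@12 MEM@13 WB@14

Answer: 5 6 7 10 13 14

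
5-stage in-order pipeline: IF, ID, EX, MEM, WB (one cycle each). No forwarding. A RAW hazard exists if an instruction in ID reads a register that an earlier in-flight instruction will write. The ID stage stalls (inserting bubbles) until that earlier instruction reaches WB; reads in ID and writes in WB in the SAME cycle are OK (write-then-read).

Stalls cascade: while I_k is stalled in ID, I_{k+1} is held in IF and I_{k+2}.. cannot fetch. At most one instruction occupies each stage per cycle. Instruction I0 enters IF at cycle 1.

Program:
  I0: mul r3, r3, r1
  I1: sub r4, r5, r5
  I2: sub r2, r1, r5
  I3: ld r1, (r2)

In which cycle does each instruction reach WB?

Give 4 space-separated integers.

I0 mul r3 <- r3,r1: IF@1 ID@2 stall=0 (-) EX@3 MEM@4 WB@5
I1 sub r4 <- r5,r5: IF@2 ID@3 stall=0 (-) EX@4 MEM@5 WB@6
I2 sub r2 <- r1,r5: IF@3 ID@4 stall=0 (-) EX@5 MEM@6 WB@7
I3 ld r1 <- r2: IF@4 ID@5 stall=2 (RAW on I2.r2 (WB@7)) EX@8 MEM@9 WB@10

Answer: 5 6 7 10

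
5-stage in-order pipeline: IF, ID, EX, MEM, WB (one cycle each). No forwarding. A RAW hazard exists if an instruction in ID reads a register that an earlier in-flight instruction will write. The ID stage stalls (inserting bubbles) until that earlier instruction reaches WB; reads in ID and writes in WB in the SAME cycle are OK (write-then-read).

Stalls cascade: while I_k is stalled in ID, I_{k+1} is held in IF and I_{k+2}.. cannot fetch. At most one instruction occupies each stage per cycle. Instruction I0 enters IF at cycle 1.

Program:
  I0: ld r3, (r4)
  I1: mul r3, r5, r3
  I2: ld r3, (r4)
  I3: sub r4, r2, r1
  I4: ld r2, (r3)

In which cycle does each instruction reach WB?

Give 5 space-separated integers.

I0 ld r3 <- r4: IF@1 ID@2 stall=0 (-) EX@3 MEM@4 WB@5
I1 mul r3 <- r5,r3: IF@2 ID@3 stall=2 (RAW on I0.r3 (WB@5)) EX@6 MEM@7 WB@8
I2 ld r3 <- r4: IF@3 ID@6 stall=0 (-) EX@7 MEM@8 WB@9
I3 sub r4 <- r2,r1: IF@6 ID@7 stall=0 (-) EX@8 MEM@9 WB@10
I4 ld r2 <- r3: IF@7 ID@8 stall=1 (RAW on I2.r3 (WB@9)) EX@10 MEM@11 WB@12

Answer: 5 8 9 10 12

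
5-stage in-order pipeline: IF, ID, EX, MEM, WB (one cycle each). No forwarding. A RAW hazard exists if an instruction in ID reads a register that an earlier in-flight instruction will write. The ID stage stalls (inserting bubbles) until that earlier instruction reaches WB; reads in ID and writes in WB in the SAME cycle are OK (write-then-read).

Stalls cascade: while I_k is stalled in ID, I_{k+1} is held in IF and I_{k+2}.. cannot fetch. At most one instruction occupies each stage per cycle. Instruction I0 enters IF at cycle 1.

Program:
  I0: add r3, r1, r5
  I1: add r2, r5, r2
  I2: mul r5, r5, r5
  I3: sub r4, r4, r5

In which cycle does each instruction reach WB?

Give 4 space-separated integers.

I0 add r3 <- r1,r5: IF@1 ID@2 stall=0 (-) EX@3 MEM@4 WB@5
I1 add r2 <- r5,r2: IF@2 ID@3 stall=0 (-) EX@4 MEM@5 WB@6
I2 mul r5 <- r5,r5: IF@3 ID@4 stall=0 (-) EX@5 MEM@6 WB@7
I3 sub r4 <- r4,r5: IF@4 ID@5 stall=2 (RAW on I2.r5 (WB@7)) EX@8 MEM@9 WB@10

Answer: 5 6 7 10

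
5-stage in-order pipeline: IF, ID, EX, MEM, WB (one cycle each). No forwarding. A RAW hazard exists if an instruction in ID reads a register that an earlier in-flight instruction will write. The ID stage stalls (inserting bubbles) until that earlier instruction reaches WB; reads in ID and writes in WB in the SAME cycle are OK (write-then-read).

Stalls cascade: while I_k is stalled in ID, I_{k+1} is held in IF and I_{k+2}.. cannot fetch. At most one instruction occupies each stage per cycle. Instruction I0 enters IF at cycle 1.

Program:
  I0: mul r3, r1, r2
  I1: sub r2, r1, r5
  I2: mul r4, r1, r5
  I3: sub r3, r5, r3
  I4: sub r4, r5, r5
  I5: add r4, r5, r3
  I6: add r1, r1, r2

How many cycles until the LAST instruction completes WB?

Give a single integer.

I0 mul r3 <- r1,r2: IF@1 ID@2 stall=0 (-) EX@3 MEM@4 WB@5
I1 sub r2 <- r1,r5: IF@2 ID@3 stall=0 (-) EX@4 MEM@5 WB@6
I2 mul r4 <- r1,r5: IF@3 ID@4 stall=0 (-) EX@5 MEM@6 WB@7
I3 sub r3 <- r5,r3: IF@4 ID@5 stall=0 (-) EX@6 MEM@7 WB@8
I4 sub r4 <- r5,r5: IF@5 ID@6 stall=0 (-) EX@7 MEM@8 WB@9
I5 add r4 <- r5,r3: IF@6 ID@7 stall=1 (RAW on I3.r3 (WB@8)) EX@9 MEM@10 WB@11
I6 add r1 <- r1,r2: IF@7 ID@9 stall=0 (-) EX@10 MEM@11 WB@12

Answer: 12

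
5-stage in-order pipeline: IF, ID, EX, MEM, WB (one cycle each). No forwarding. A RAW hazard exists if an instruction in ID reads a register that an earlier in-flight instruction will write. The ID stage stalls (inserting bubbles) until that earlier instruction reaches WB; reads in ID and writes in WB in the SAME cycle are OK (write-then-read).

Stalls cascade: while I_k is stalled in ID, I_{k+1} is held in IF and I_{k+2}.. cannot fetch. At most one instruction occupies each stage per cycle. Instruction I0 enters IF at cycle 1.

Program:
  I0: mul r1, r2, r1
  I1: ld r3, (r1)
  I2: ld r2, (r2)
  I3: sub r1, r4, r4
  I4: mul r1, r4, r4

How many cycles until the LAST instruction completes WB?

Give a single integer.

Answer: 11

Derivation:
I0 mul r1 <- r2,r1: IF@1 ID@2 stall=0 (-) EX@3 MEM@4 WB@5
I1 ld r3 <- r1: IF@2 ID@3 stall=2 (RAW on I0.r1 (WB@5)) EX@6 MEM@7 WB@8
I2 ld r2 <- r2: IF@3 ID@6 stall=0 (-) EX@7 MEM@8 WB@9
I3 sub r1 <- r4,r4: IF@6 ID@7 stall=0 (-) EX@8 MEM@9 WB@10
I4 mul r1 <- r4,r4: IF@7 ID@8 stall=0 (-) EX@9 MEM@10 WB@11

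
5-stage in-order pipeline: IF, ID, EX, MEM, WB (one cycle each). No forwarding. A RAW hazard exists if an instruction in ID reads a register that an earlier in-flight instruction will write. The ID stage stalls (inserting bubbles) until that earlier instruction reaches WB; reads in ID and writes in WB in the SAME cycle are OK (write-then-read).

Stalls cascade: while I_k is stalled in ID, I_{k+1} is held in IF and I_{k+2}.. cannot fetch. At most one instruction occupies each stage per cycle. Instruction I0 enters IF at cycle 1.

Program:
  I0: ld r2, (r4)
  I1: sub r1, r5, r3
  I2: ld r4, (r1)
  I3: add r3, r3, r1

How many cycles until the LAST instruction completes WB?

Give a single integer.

Answer: 10

Derivation:
I0 ld r2 <- r4: IF@1 ID@2 stall=0 (-) EX@3 MEM@4 WB@5
I1 sub r1 <- r5,r3: IF@2 ID@3 stall=0 (-) EX@4 MEM@5 WB@6
I2 ld r4 <- r1: IF@3 ID@4 stall=2 (RAW on I1.r1 (WB@6)) EX@7 MEM@8 WB@9
I3 add r3 <- r3,r1: IF@4 ID@7 stall=0 (-) EX@8 MEM@9 WB@10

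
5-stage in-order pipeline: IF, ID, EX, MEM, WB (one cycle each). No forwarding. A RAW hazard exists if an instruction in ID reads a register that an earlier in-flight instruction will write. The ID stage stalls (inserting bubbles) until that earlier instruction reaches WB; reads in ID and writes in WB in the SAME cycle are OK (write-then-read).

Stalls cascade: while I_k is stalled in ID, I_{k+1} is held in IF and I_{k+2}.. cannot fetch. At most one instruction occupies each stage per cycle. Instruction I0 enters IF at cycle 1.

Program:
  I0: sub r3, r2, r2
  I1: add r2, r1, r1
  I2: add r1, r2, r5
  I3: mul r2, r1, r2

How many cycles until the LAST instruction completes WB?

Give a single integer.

I0 sub r3 <- r2,r2: IF@1 ID@2 stall=0 (-) EX@3 MEM@4 WB@5
I1 add r2 <- r1,r1: IF@2 ID@3 stall=0 (-) EX@4 MEM@5 WB@6
I2 add r1 <- r2,r5: IF@3 ID@4 stall=2 (RAW on I1.r2 (WB@6)) EX@7 MEM@8 WB@9
I3 mul r2 <- r1,r2: IF@4 ID@7 stall=2 (RAW on I2.r1 (WB@9)) EX@10 MEM@11 WB@12

Answer: 12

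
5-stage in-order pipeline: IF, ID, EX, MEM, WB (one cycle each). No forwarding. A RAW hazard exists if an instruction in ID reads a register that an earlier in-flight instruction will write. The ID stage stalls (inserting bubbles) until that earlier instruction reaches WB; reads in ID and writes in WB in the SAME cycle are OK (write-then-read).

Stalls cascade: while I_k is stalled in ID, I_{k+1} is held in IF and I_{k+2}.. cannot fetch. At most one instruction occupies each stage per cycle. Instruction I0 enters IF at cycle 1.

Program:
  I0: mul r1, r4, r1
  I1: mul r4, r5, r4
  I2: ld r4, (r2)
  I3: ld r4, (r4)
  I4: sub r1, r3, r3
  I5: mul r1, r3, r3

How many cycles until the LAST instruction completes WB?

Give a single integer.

I0 mul r1 <- r4,r1: IF@1 ID@2 stall=0 (-) EX@3 MEM@4 WB@5
I1 mul r4 <- r5,r4: IF@2 ID@3 stall=0 (-) EX@4 MEM@5 WB@6
I2 ld r4 <- r2: IF@3 ID@4 stall=0 (-) EX@5 MEM@6 WB@7
I3 ld r4 <- r4: IF@4 ID@5 stall=2 (RAW on I2.r4 (WB@7)) EX@8 MEM@9 WB@10
I4 sub r1 <- r3,r3: IF@5 ID@8 stall=0 (-) EX@9 MEM@10 WB@11
I5 mul r1 <- r3,r3: IF@8 ID@9 stall=0 (-) EX@10 MEM@11 WB@12

Answer: 12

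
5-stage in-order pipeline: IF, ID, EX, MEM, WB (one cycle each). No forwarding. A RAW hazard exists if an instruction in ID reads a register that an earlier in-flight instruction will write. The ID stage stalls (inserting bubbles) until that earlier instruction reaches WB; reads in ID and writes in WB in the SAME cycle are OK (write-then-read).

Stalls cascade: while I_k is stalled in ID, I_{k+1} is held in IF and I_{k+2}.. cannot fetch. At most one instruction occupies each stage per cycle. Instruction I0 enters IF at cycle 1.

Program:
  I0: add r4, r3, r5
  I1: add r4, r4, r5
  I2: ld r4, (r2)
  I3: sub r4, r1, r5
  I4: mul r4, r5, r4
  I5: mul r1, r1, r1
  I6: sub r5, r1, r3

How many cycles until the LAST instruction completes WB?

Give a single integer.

I0 add r4 <- r3,r5: IF@1 ID@2 stall=0 (-) EX@3 MEM@4 WB@5
I1 add r4 <- r4,r5: IF@2 ID@3 stall=2 (RAW on I0.r4 (WB@5)) EX@6 MEM@7 WB@8
I2 ld r4 <- r2: IF@3 ID@6 stall=0 (-) EX@7 MEM@8 WB@9
I3 sub r4 <- r1,r5: IF@6 ID@7 stall=0 (-) EX@8 MEM@9 WB@10
I4 mul r4 <- r5,r4: IF@7 ID@8 stall=2 (RAW on I3.r4 (WB@10)) EX@11 MEM@12 WB@13
I5 mul r1 <- r1,r1: IF@8 ID@11 stall=0 (-) EX@12 MEM@13 WB@14
I6 sub r5 <- r1,r3: IF@11 ID@12 stall=2 (RAW on I5.r1 (WB@14)) EX@15 MEM@16 WB@17

Answer: 17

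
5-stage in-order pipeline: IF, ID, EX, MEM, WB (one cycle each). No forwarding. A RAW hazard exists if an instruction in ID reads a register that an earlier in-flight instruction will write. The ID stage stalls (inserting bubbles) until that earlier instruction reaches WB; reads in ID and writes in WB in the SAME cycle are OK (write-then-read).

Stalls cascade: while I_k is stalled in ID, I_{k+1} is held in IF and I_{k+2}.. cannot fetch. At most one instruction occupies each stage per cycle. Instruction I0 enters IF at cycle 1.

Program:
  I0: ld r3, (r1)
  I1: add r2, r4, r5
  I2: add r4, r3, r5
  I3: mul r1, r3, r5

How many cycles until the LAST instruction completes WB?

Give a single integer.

Answer: 9

Derivation:
I0 ld r3 <- r1: IF@1 ID@2 stall=0 (-) EX@3 MEM@4 WB@5
I1 add r2 <- r4,r5: IF@2 ID@3 stall=0 (-) EX@4 MEM@5 WB@6
I2 add r4 <- r3,r5: IF@3 ID@4 stall=1 (RAW on I0.r3 (WB@5)) EX@6 MEM@7 WB@8
I3 mul r1 <- r3,r5: IF@4 ID@6 stall=0 (-) EX@7 MEM@8 WB@9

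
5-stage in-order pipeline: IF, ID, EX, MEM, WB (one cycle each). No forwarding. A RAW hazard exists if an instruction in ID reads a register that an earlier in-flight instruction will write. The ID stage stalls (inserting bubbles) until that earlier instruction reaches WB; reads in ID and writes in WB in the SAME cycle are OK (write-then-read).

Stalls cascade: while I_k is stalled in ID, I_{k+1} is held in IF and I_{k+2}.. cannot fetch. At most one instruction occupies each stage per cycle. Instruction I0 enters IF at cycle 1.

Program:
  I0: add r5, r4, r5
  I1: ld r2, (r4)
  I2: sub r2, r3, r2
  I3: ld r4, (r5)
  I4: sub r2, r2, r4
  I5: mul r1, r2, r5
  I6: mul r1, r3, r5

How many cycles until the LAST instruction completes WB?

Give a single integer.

Answer: 17

Derivation:
I0 add r5 <- r4,r5: IF@1 ID@2 stall=0 (-) EX@3 MEM@4 WB@5
I1 ld r2 <- r4: IF@2 ID@3 stall=0 (-) EX@4 MEM@5 WB@6
I2 sub r2 <- r3,r2: IF@3 ID@4 stall=2 (RAW on I1.r2 (WB@6)) EX@7 MEM@8 WB@9
I3 ld r4 <- r5: IF@4 ID@7 stall=0 (-) EX@8 MEM@9 WB@10
I4 sub r2 <- r2,r4: IF@7 ID@8 stall=2 (RAW on I3.r4 (WB@10)) EX@11 MEM@12 WB@13
I5 mul r1 <- r2,r5: IF@8 ID@11 stall=2 (RAW on I4.r2 (WB@13)) EX@14 MEM@15 WB@16
I6 mul r1 <- r3,r5: IF@11 ID@14 stall=0 (-) EX@15 MEM@16 WB@17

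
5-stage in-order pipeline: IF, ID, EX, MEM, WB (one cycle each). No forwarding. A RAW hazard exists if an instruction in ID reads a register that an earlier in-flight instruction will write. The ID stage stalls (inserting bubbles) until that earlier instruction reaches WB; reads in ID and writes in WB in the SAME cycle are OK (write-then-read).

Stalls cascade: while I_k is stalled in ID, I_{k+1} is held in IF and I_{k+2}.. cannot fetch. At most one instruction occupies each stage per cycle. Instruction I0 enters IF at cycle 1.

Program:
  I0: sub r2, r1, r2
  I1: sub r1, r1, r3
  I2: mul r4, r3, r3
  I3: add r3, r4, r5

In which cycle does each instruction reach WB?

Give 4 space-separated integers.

I0 sub r2 <- r1,r2: IF@1 ID@2 stall=0 (-) EX@3 MEM@4 WB@5
I1 sub r1 <- r1,r3: IF@2 ID@3 stall=0 (-) EX@4 MEM@5 WB@6
I2 mul r4 <- r3,r3: IF@3 ID@4 stall=0 (-) EX@5 MEM@6 WB@7
I3 add r3 <- r4,r5: IF@4 ID@5 stall=2 (RAW on I2.r4 (WB@7)) EX@8 MEM@9 WB@10

Answer: 5 6 7 10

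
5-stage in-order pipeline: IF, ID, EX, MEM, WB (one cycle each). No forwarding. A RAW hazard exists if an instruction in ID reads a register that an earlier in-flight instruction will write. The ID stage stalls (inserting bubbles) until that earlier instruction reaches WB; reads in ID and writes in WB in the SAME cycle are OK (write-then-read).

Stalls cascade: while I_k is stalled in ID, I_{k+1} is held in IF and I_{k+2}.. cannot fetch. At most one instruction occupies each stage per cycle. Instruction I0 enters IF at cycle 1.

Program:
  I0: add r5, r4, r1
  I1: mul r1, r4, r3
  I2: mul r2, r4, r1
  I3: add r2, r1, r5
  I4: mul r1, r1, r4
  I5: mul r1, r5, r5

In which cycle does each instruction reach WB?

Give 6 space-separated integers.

I0 add r5 <- r4,r1: IF@1 ID@2 stall=0 (-) EX@3 MEM@4 WB@5
I1 mul r1 <- r4,r3: IF@2 ID@3 stall=0 (-) EX@4 MEM@5 WB@6
I2 mul r2 <- r4,r1: IF@3 ID@4 stall=2 (RAW on I1.r1 (WB@6)) EX@7 MEM@8 WB@9
I3 add r2 <- r1,r5: IF@4 ID@7 stall=0 (-) EX@8 MEM@9 WB@10
I4 mul r1 <- r1,r4: IF@7 ID@8 stall=0 (-) EX@9 MEM@10 WB@11
I5 mul r1 <- r5,r5: IF@8 ID@9 stall=0 (-) EX@10 MEM@11 WB@12

Answer: 5 6 9 10 11 12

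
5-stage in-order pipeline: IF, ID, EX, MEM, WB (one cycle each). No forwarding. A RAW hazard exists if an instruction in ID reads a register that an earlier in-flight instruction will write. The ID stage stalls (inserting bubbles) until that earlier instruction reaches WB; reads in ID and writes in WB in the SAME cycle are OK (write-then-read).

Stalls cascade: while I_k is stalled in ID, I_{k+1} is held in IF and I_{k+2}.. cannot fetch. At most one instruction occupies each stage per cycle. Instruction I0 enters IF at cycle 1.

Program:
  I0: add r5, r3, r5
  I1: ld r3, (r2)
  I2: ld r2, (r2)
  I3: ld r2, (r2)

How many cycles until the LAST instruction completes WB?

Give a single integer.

I0 add r5 <- r3,r5: IF@1 ID@2 stall=0 (-) EX@3 MEM@4 WB@5
I1 ld r3 <- r2: IF@2 ID@3 stall=0 (-) EX@4 MEM@5 WB@6
I2 ld r2 <- r2: IF@3 ID@4 stall=0 (-) EX@5 MEM@6 WB@7
I3 ld r2 <- r2: IF@4 ID@5 stall=2 (RAW on I2.r2 (WB@7)) EX@8 MEM@9 WB@10

Answer: 10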